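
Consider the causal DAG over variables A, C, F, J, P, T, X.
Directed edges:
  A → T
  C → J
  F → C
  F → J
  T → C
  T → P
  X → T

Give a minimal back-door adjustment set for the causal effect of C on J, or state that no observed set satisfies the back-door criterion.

desc(C)\{C}={J}; candidates ⊆ {A,F,P,T,X}.
size 0: {}; under {} C still reaches {A,F,J,P,T,X} ∋ J.
{F}: C⊥J given {F} in G with C→· removed — back-door holds.

C→J: minimal back-door set {F}.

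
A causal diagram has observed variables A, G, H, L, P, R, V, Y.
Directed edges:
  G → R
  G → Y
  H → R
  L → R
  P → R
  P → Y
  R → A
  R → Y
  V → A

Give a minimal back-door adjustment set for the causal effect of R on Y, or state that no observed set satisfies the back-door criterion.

R→Y: minimal back-door set {G, P}.

desc(R)\{R}={A,Y}; candidates ⊆ {G,H,L,P,V}.
size 0: {}; under {} R still reaches {G,H,L,P,Y} ∋ Y.
size 1: {G}, {H}, {L} …(+2); under {G} R still reaches {H,L,P,Y} ∋ Y.
{G,P}: R⊥Y given {G,P} in G with R→· removed — back-door holds.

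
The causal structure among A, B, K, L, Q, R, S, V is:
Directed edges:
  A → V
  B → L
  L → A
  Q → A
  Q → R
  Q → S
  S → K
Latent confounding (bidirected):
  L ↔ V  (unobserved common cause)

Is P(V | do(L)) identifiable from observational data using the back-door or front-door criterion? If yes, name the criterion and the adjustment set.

desc(L)\{L}={A,V}; candidates ⊆ {B,K,Q,R,S}.
L↔V: latent back-door arc(s) into L.
size 0: {}; under {} L still reaches {B,V} ∋ V.
size 1: {B}, {K}, {Q} …(+2); under {B} L still reaches {V} ∋ V.
size 2: {B,K}, {B,Q}, {B,R} …(+7); under {B,K} L still reaches {V} ∋ V.
L↔V cannot be blocked by any observed set — no back-door set.
{A}: (i) intercepts every directed L→V path; (ii) no back-door L→{A}; (iii) {L} blocks every back-door {A}→V. Front-door holds.
P(V|do(L)) = Σ_{A} P(A|L) Σ_{L'} P(V|A,L')P(L').

P(V|do(L)): frontdoor, adjust for {A}.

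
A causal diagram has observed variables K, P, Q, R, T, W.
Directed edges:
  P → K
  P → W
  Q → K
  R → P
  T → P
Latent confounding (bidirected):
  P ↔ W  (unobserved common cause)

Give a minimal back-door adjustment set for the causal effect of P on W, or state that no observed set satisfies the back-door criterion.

desc(P)\{P}={K,W}; candidates ⊆ {Q,R,T}.
P↔W: latent back-door arc(s) into P.
size 0: {}; under {} P still reaches {R,T,W} ∋ W.
size 1: {Q}, {R}, {T}; under {Q} P still reaches {R,T,W} ∋ W.
size 2: {Q,R}, {Q,T}, {R,T}; under {Q,R} P still reaches {T,W} ∋ W.
P↔W cannot be blocked by any observed set — no back-door set.

P→W: no observed back-door set.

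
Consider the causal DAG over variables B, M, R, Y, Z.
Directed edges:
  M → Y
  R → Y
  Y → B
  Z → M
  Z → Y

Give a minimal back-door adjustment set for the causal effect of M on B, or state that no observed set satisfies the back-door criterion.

desc(M)\{M}={B,Y}; candidates ⊆ {R,Z}.
size 0: {}; under {} M still reaches {B,Y,Z} ∋ B.
{Z}: M⊥B given {Z} in G with M→· removed — back-door holds.

M→B: minimal back-door set {Z}.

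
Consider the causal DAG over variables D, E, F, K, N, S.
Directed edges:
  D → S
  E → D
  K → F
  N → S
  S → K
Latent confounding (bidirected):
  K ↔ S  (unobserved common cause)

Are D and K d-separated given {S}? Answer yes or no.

No — D and K are d-connected given {S}.

Bayes-Ball from D | {S} reaches {E,F,K,N}.
K ∈ reach(D|{S}) ⇒ D ⊥̸ K | {S}.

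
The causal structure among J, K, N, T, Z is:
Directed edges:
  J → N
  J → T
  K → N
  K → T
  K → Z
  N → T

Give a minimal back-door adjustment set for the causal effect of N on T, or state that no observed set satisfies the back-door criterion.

N→T: minimal back-door set {J, K}.

desc(N)\{N}={T}; candidates ⊆ {J,K,Z}.
size 0: {}; under {} N still reaches {J,K,T,Z} ∋ T.
size 1: {J}, {K}, {Z}; under {J} N still reaches {K,T,Z} ∋ T.
{J,K}: N⊥T given {J,K} in G with N→· removed — back-door holds.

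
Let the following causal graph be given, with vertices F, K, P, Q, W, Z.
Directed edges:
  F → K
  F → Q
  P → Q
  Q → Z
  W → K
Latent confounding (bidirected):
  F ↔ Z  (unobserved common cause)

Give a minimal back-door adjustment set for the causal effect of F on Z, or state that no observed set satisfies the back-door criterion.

desc(F)\{F}={K,Q,Z}; candidates ⊆ {P,W}.
F↔Z: latent back-door arc(s) into F.
size 0: {}; under {} F still reaches {Z} ∋ Z.
size 1: {P}, {W}; under {P} F still reaches {Z} ∋ Z.
size 2: {P,W}; under {P,W} F still reaches {Z} ∋ Z.
F↔Z cannot be blocked by any observed set — no back-door set.

F→Z: no observed back-door set.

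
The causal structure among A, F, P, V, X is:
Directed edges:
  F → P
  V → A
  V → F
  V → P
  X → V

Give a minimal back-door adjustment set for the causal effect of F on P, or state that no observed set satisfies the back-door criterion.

desc(F)\{F}={P}; candidates ⊆ {A,V,X}.
size 0: {}; under {} F still reaches {A,P,V,X} ∋ P.
{V}: F⊥P given {V} in G with F→· removed — back-door holds.

F→P: minimal back-door set {V}.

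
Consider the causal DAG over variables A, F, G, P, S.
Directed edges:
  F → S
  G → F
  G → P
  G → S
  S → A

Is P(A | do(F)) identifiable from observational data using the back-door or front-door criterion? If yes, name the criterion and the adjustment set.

desc(F)\{F}={A,S}; candidates ⊆ {G,P}.
size 0: {}; under {} F still reaches {A,G,P,S} ∋ A.
{G}: F⊥A given {G} in G with F→· removed — back-door holds.
P(A|do(F)) = Σ_{G} P(A|F,G)·P(G).

P(A|do(F)): backdoor, adjust for {G}.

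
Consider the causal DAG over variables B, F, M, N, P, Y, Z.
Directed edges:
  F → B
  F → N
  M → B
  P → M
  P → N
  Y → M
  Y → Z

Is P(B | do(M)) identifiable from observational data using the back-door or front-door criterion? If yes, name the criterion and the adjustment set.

desc(M)\{M}={B}; candidates ⊆ {F,N,P,Y,Z}.
∅: M⊥B given ∅ in G with M→· removed — back-door holds.
P(B|do(M)) = P(B|M) — no adjustment needed.

P(B|do(M)): backdoor, adjust for ∅.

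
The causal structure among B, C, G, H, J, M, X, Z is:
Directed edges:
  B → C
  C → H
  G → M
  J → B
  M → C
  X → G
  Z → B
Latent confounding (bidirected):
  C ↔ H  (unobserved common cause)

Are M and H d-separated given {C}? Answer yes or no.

Bayes-Ball from M | {C} reaches {B,G,H,J,X,Z}.
H ∈ reach(M|{C}) ⇒ M ⊥̸ H | {C}.

No — M and H are d-connected given {C}.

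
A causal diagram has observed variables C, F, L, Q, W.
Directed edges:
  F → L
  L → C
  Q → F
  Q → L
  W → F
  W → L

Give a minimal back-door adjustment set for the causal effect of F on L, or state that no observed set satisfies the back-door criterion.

F→L: minimal back-door set {Q, W}.

desc(F)\{F}={C,L}; candidates ⊆ {Q,W}.
size 0: {}; under {} F still reaches {C,L,Q,W} ∋ L.
size 1: {Q}, {W}; under {Q} F still reaches {C,L,W} ∋ L.
{Q,W}: F⊥L given {Q,W} in G with F→· removed — back-door holds.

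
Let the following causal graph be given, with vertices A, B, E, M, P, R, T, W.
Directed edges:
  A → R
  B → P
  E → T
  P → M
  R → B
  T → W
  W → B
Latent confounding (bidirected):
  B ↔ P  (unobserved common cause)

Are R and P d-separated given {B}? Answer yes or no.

Bayes-Ball from R | {B} reaches {A,E,M,P,T,W}.
P ∈ reach(R|{B}) ⇒ R ⊥̸ P | {B}.

No — R and P are d-connected given {B}.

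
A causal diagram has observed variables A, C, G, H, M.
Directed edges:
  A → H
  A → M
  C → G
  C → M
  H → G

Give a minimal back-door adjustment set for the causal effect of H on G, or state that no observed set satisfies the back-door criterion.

desc(H)\{H}={G}; candidates ⊆ {A,C,M}.
∅: H⊥G given ∅ in G with H→· removed — back-door holds.

H→G: minimal back-door set ∅.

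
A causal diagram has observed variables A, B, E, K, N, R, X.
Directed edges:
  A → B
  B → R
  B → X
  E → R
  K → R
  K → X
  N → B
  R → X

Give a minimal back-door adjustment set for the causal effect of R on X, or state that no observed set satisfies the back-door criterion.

desc(R)\{R}={X}; candidates ⊆ {A,B,E,K,N}.
size 0: {}; under {} R still reaches {A,B,E,K,N,X} ∋ X.
size 1: {A}, {B}, {E} …(+2); under {A} R still reaches {B,E,K,N,X} ∋ X.
{B,K}: R⊥X given {B,K} in G with R→· removed — back-door holds.

R→X: minimal back-door set {B, K}.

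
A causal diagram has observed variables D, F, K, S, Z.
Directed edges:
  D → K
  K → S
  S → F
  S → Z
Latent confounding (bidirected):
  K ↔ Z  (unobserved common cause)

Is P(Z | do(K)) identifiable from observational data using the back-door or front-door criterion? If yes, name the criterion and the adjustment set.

desc(K)\{K}={F,S,Z}; candidates ⊆ {D}.
K↔Z: latent back-door arc(s) into K.
size 0: {}; under {} K still reaches {D,Z} ∋ Z.
size 1: {D}; under {D} K still reaches {Z} ∋ Z.
K↔Z cannot be blocked by any observed set — no back-door set.
{S}: (i) intercepts every directed K→Z path; (ii) no back-door K→{S}; (iii) {K} blocks every back-door {S}→Z. Front-door holds.
P(Z|do(K)) = Σ_{S} P(S|K) Σ_{K'} P(Z|S,K')P(K').

P(Z|do(K)): frontdoor, adjust for {S}.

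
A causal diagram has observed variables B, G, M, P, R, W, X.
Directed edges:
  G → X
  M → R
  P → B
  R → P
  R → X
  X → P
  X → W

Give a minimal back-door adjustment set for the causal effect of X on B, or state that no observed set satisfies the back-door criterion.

X→B: minimal back-door set {R}.

desc(X)\{X}={B,P,W}; candidates ⊆ {G,M,R}.
size 0: {}; under {} X still reaches {B,G,M,P,R} ∋ B.
{R}: X⊥B given {R} in G with X→· removed — back-door holds.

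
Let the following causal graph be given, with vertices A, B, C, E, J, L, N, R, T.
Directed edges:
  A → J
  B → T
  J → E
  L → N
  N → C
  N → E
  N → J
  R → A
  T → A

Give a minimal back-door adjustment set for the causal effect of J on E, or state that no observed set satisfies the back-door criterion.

J→E: minimal back-door set {N}.

desc(J)\{J}={E}; candidates ⊆ {A,B,C,L,N,R,T}.
size 0: {}; under {} J still reaches {A,B,C,E,L,N,R,T} ∋ E.
{N}: J⊥E given {N} in G with J→· removed — back-door holds.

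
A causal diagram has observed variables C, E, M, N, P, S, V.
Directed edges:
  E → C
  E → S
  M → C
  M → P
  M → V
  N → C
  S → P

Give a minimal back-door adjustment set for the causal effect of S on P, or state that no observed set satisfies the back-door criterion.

desc(S)\{S}={P}; candidates ⊆ {C,E,M,N,V}.
∅: S⊥P given ∅ in G with S→· removed — back-door holds.

S→P: minimal back-door set ∅.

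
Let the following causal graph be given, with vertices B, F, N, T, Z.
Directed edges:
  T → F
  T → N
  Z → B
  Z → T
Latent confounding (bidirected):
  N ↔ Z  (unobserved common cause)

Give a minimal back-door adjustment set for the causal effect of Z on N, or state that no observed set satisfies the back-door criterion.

Z→N: no observed back-door set.

desc(Z)\{Z}={B,F,N,T}; candidates ⊆ {—}.
Z↔N: latent back-door arc(s) into Z.
size 0: {}; under {} Z still reaches {N} ∋ N.
Z↔N cannot be blocked by any observed set — no back-door set.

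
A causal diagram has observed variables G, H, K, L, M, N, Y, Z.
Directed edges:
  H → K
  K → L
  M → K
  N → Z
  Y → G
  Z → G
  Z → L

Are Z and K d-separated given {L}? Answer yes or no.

Bayes-Ball from Z | {L} reaches {G,H,K,M,N}.
K ∈ reach(Z|{L}) ⇒ Z ⊥̸ K | {L}.

No — Z and K are d-connected given {L}.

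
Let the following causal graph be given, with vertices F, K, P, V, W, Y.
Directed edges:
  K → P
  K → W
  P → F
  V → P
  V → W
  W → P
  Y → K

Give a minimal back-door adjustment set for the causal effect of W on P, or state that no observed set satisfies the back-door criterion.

desc(W)\{W}={F,P}; candidates ⊆ {K,V,Y}.
size 0: {}; under {} W still reaches {F,K,P,V,Y} ∋ P.
size 1: {K}, {V}, {Y}; under {K} W still reaches {F,P,V} ∋ P.
{K,V}: W⊥P given {K,V} in G with W→· removed — back-door holds.

W→P: minimal back-door set {K, V}.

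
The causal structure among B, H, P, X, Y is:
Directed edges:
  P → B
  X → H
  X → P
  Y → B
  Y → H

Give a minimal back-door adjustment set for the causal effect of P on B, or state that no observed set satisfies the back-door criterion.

desc(P)\{P}={B}; candidates ⊆ {H,X,Y}.
∅: P⊥B given ∅ in G with P→· removed — back-door holds.

P→B: minimal back-door set ∅.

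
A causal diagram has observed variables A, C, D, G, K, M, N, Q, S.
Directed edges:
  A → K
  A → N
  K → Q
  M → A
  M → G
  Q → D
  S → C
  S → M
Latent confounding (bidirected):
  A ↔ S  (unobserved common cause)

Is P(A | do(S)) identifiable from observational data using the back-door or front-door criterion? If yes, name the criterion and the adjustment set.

desc(S)\{S}={A,C,D,G,K,M,N,Q}; candidates ⊆ {—}.
S↔A: latent back-door arc(s) into S.
size 0: {}; under {} S still reaches {A,D,K,N,Q} ∋ A.
S↔A cannot be blocked by any observed set — no back-door set.
{M}: (i) intercepts every directed S→A path; (ii) no back-door S→{M}; (iii) {S} blocks every back-door {M}→A. Front-door holds.
P(A|do(S)) = Σ_{M} P(M|S) Σ_{S'} P(A|M,S')P(S').

P(A|do(S)): frontdoor, adjust for {M}.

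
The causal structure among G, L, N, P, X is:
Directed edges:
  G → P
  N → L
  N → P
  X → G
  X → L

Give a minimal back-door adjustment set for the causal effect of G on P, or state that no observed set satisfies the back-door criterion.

desc(G)\{G}={P}; candidates ⊆ {L,N,X}.
∅: G⊥P given ∅ in G with G→· removed — back-door holds.

G→P: minimal back-door set ∅.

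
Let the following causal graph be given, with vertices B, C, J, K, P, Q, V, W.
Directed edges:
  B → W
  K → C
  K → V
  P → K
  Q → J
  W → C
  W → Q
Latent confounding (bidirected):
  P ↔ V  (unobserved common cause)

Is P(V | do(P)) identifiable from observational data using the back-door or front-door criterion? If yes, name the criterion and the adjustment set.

desc(P)\{P}={C,K,V}; candidates ⊆ {B,J,Q,W}.
P↔V: latent back-door arc(s) into P.
size 0: {}; under {} P still reaches {V} ∋ V.
size 1: {B}, {J}, {Q} …(+1); under {B} P still reaches {V} ∋ V.
size 2: {B,J}, {B,Q}, {B,W} …(+3); under {B,J} P still reaches {V} ∋ V.
P↔V cannot be blocked by any observed set — no back-door set.
{K}: (i) intercepts every directed P→V path; (ii) no back-door P→{K}; (iii) {P} blocks every back-door {K}→V. Front-door holds.
P(V|do(P)) = Σ_{K} P(K|P) Σ_{P'} P(V|K,P')P(P').

P(V|do(P)): frontdoor, adjust for {K}.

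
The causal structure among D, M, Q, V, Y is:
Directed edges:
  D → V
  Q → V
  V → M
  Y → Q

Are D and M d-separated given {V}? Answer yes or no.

Yes — D ⊥ M | {V}.

Bayes-Ball from D | {V} reaches {Q,Y}.
M ∉ reach(D|{V}) ⇒ D ⊥ M | {V}.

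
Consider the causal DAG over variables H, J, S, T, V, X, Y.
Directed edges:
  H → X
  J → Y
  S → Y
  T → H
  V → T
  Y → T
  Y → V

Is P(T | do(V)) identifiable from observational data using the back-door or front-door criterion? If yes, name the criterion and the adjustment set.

desc(V)\{V}={H,T,X}; candidates ⊆ {J,S,Y}.
size 0: {}; under {} V still reaches {H,J,S,T,X,Y} ∋ T.
{Y}: V⊥T given {Y} in G with V→· removed — back-door holds.
P(T|do(V)) = Σ_{Y} P(T|V,Y)·P(Y).

P(T|do(V)): backdoor, adjust for {Y}.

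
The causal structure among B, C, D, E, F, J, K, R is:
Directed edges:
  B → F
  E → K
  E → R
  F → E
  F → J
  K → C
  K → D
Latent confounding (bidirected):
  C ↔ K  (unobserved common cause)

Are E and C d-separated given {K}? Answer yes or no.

No — E and C are d-connected given {K}.

Bayes-Ball from E | {K} reaches {B,C,F,J,R}.
C ∈ reach(E|{K}) ⇒ E ⊥̸ C | {K}.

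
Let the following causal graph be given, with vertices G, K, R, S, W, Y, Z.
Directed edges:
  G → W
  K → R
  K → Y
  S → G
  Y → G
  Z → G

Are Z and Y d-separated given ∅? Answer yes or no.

Yes — Z ⊥ Y | ∅.

Bayes-Ball from Z | ∅ reaches {G,W}.
Y ∉ reach(Z|∅) ⇒ Z ⊥ Y | ∅.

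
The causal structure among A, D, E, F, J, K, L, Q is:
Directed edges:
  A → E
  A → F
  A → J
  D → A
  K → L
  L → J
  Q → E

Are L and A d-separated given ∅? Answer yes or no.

Yes — L ⊥ A | ∅.

Bayes-Ball from L | ∅ reaches {J,K}.
A ∉ reach(L|∅) ⇒ L ⊥ A | ∅.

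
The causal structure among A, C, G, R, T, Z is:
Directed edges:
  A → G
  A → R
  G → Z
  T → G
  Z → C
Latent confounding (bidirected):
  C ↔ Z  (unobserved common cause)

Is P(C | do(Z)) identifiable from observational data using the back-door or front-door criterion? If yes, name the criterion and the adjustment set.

P(C|do(Z)): not identifiable (no BD/FD set).

desc(Z)\{Z}={C}; candidates ⊆ {A,G,R,T}.
Z↔C: latent back-door arc(s) into Z.
size 0: {}; under {} Z still reaches {A,C,G,R,T} ∋ C.
size 1: {A}, {G}, {R} …(+1); under {A} Z still reaches {C,G,T} ∋ C.
size 2: {A,G}, {A,R}, {A,T} …(+3); under {A,G} Z still reaches {C} ∋ C.
Z↔C cannot be blocked by any observed set — no back-door set.
No mediator lies on a directed Z→…→C path.
Neither criterion identifies P(C|do(Z)) in this graph.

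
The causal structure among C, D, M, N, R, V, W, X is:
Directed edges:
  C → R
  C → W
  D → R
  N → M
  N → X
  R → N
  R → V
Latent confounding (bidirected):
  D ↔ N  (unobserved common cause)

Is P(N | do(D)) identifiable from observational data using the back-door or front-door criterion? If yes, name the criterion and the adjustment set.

P(N|do(D)): frontdoor, adjust for {R}.

desc(D)\{D}={M,N,R,V,X}; candidates ⊆ {C,W}.
D↔N: latent back-door arc(s) into D.
size 0: {}; under {} D still reaches {M,N,X} ∋ N.
size 1: {C}, {W}; under {C} D still reaches {M,N,X} ∋ N.
size 2: {C,W}; under {C,W} D still reaches {M,N,X} ∋ N.
D↔N cannot be blocked by any observed set — no back-door set.
{R}: (i) intercepts every directed D→N path; (ii) no back-door D→{R}; (iii) {D} blocks every back-door {R}→N. Front-door holds.
P(N|do(D)) = Σ_{R} P(R|D) Σ_{D'} P(N|R,D')P(D').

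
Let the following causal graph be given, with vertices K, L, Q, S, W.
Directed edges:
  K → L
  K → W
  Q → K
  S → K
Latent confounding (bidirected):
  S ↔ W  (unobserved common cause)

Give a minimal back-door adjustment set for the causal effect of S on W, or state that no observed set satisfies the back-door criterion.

S→W: no observed back-door set.

desc(S)\{S}={K,L,W}; candidates ⊆ {Q}.
S↔W: latent back-door arc(s) into S.
size 0: {}; under {} S still reaches {W} ∋ W.
size 1: {Q}; under {Q} S still reaches {W} ∋ W.
S↔W cannot be blocked by any observed set — no back-door set.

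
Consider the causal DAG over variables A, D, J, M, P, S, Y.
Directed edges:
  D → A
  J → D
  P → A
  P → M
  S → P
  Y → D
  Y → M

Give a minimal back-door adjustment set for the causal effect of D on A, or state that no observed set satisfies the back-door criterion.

desc(D)\{D}={A}; candidates ⊆ {J,M,P,S,Y}.
∅: D⊥A given ∅ in G with D→· removed — back-door holds.

D→A: minimal back-door set ∅.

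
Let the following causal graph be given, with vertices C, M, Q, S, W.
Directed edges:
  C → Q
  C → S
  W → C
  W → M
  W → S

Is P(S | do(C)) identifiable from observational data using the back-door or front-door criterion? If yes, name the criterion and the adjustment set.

desc(C)\{C}={Q,S}; candidates ⊆ {M,W}.
size 0: {}; under {} C still reaches {M,S,W} ∋ S.
{W}: C⊥S given {W} in G with C→· removed — back-door holds.
P(S|do(C)) = Σ_{W} P(S|C,W)·P(W).

P(S|do(C)): backdoor, adjust for {W}.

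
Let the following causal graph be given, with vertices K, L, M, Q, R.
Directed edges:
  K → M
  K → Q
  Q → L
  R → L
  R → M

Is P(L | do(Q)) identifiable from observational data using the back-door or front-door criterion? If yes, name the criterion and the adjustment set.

desc(Q)\{Q}={L}; candidates ⊆ {K,M,R}.
∅: Q⊥L given ∅ in G with Q→· removed — back-door holds.
P(L|do(Q)) = P(L|Q) — no adjustment needed.

P(L|do(Q)): backdoor, adjust for ∅.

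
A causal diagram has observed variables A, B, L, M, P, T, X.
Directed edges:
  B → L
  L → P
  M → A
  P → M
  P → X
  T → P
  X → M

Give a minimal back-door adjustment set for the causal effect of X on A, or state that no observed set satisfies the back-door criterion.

X→A: minimal back-door set {P}.

desc(X)\{X}={A,M}; candidates ⊆ {B,L,P,T}.
size 0: {}; under {} X still reaches {A,B,L,M,P,T} ∋ A.
{P}: X⊥A given {P} in G with X→· removed — back-door holds.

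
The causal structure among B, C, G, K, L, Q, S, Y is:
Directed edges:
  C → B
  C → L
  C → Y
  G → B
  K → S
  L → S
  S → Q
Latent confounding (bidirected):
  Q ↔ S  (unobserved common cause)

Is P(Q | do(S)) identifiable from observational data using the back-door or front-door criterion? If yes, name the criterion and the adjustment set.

P(Q|do(S)): not identifiable (no BD/FD set).

desc(S)\{S}={Q}; candidates ⊆ {B,C,G,K,L,Y}.
S↔Q: latent back-door arc(s) into S.
size 0: {}; under {} S still reaches {B,C,K,L,Q,Y} ∋ Q.
size 1: {B}, {C}, {G} …(+3); under {B} S still reaches {C,G,K,L,Q,Y} ∋ Q.
size 2: {B,C}, {B,G}, {B,K} …(+12); under {B,C} S still reaches {K,L,Q} ∋ Q.
S↔Q cannot be blocked by any observed set — no back-door set.
No mediator lies on a directed S→…→Q path.
Neither criterion identifies P(Q|do(S)) in this graph.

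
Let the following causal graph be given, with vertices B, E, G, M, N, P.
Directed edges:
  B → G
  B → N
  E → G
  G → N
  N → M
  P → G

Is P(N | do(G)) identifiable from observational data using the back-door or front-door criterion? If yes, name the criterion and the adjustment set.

desc(G)\{G}={M,N}; candidates ⊆ {B,E,P}.
size 0: {}; under {} G still reaches {B,E,M,N,P} ∋ N.
{B}: G⊥N given {B} in G with G→· removed — back-door holds.
P(N|do(G)) = Σ_{B} P(N|G,B)·P(B).

P(N|do(G)): backdoor, adjust for {B}.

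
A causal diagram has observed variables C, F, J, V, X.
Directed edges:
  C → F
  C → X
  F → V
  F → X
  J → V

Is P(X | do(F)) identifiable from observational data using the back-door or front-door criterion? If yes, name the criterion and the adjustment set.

P(X|do(F)): backdoor, adjust for {C}.

desc(F)\{F}={V,X}; candidates ⊆ {C,J}.
size 0: {}; under {} F still reaches {C,X} ∋ X.
{C}: F⊥X given {C} in G with F→· removed — back-door holds.
P(X|do(F)) = Σ_{C} P(X|F,C)·P(C).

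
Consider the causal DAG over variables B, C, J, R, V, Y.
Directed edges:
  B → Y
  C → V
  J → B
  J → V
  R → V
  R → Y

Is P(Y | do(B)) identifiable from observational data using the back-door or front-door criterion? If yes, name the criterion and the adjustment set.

P(Y|do(B)): backdoor, adjust for ∅.

desc(B)\{B}={Y}; candidates ⊆ {C,J,R,V}.
∅: B⊥Y given ∅ in G with B→· removed — back-door holds.
P(Y|do(B)) = P(Y|B) — no adjustment needed.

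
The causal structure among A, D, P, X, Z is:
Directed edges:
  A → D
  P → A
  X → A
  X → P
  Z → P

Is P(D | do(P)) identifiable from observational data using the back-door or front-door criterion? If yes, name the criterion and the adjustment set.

P(D|do(P)): backdoor, adjust for {X}.

desc(P)\{P}={A,D}; candidates ⊆ {X,Z}.
size 0: {}; under {} P still reaches {A,D,X,Z} ∋ D.
{X}: P⊥D given {X} in G with P→· removed — back-door holds.
P(D|do(P)) = Σ_{X} P(D|P,X)·P(X).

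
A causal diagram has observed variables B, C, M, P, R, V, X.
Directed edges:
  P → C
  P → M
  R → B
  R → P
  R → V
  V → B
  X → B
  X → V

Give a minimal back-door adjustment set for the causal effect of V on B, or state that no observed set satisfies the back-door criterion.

V→B: minimal back-door set {R, X}.

desc(V)\{V}={B}; candidates ⊆ {C,M,P,R,X}.
size 0: {}; under {} V still reaches {B,C,M,P,R,X} ∋ B.
size 1: {C}, {M}, {P} …(+2); under {C} V still reaches {B,M,P,R,X} ∋ B.
{R,X}: V⊥B given {R,X} in G with V→· removed — back-door holds.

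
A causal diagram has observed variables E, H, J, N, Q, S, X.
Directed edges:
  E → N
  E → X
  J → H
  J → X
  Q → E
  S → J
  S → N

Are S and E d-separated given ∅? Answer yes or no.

Bayes-Ball from S | ∅ reaches {H,J,N,X}.
E ∉ reach(S|∅) ⇒ S ⊥ E | ∅.

Yes — S ⊥ E | ∅.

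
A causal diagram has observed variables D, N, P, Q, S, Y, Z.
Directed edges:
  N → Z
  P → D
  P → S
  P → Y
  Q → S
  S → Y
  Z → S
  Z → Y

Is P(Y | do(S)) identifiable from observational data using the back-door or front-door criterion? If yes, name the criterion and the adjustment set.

P(Y|do(S)): backdoor, adjust for {P, Z}.

desc(S)\{S}={Y}; candidates ⊆ {D,N,P,Q,Z}.
size 0: {}; under {} S still reaches {D,N,P,Q,Y,Z} ∋ Y.
size 1: {D}, {N}, {P} …(+2); under {D} S still reaches {N,P,Q,Y,Z} ∋ Y.
{P,Z}: S⊥Y given {P,Z} in G with S→· removed — back-door holds.
P(Y|do(S)) = Σ_{P,Z} P(Y|S,P,Z)·P(P,Z).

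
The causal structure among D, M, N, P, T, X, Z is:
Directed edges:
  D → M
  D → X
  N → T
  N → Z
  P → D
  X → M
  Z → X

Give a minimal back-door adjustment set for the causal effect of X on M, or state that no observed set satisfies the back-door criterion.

X→M: minimal back-door set {D}.

desc(X)\{X}={M}; candidates ⊆ {D,N,P,T,Z}.
size 0: {}; under {} X still reaches {D,M,N,P,T,Z} ∋ M.
{D}: X⊥M given {D} in G with X→· removed — back-door holds.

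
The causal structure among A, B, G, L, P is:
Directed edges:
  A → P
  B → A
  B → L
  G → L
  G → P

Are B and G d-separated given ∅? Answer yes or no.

Bayes-Ball from B | ∅ reaches {A,L,P}.
G ∉ reach(B|∅) ⇒ B ⊥ G | ∅.

Yes — B ⊥ G | ∅.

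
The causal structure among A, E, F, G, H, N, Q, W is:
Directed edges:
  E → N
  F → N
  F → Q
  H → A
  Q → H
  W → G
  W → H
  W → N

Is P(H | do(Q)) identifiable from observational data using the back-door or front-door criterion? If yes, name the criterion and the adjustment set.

desc(Q)\{Q}={A,H}; candidates ⊆ {E,F,G,N,W}.
∅: Q⊥H given ∅ in G with Q→· removed — back-door holds.
P(H|do(Q)) = P(H|Q) — no adjustment needed.

P(H|do(Q)): backdoor, adjust for ∅.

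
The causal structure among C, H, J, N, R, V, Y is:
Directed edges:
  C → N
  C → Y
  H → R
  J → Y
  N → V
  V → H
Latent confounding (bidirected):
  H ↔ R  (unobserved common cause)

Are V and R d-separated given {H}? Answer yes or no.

Bayes-Ball from V | {H} reaches {C,N,R,Y}.
R ∈ reach(V|{H}) ⇒ V ⊥̸ R | {H}.

No — V and R are d-connected given {H}.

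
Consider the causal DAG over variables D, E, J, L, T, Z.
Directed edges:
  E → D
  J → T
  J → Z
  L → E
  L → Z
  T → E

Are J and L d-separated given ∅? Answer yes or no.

Bayes-Ball from J | ∅ reaches {D,E,T,Z}.
L ∉ reach(J|∅) ⇒ J ⊥ L | ∅.

Yes — J ⊥ L | ∅.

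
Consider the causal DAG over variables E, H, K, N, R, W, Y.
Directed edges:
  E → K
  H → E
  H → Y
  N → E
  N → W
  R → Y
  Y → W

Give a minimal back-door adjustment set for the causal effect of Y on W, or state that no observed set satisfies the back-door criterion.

Y→W: minimal back-door set ∅.

desc(Y)\{Y}={W}; candidates ⊆ {E,H,K,N,R}.
∅: Y⊥W given ∅ in G with Y→· removed — back-door holds.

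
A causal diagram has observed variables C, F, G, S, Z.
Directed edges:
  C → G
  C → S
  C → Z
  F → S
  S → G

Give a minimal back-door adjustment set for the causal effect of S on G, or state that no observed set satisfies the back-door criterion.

desc(S)\{S}={G}; candidates ⊆ {C,F,Z}.
size 0: {}; under {} S still reaches {C,F,G,Z} ∋ G.
{C}: S⊥G given {C} in G with S→· removed — back-door holds.

S→G: minimal back-door set {C}.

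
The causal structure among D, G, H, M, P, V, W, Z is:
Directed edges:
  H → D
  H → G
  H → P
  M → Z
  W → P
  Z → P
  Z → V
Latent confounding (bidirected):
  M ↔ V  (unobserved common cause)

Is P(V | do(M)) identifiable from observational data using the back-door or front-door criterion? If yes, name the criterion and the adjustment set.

P(V|do(M)): frontdoor, adjust for {Z}.

desc(M)\{M}={P,V,Z}; candidates ⊆ {D,G,H,W}.
M↔V: latent back-door arc(s) into M.
size 0: {}; under {} M still reaches {V} ∋ V.
size 1: {D}, {G}, {H} …(+1); under {D} M still reaches {V} ∋ V.
size 2: {D,G}, {D,H}, {D,W} …(+3); under {D,G} M still reaches {V} ∋ V.
M↔V cannot be blocked by any observed set — no back-door set.
{Z}: (i) intercepts every directed M→V path; (ii) no back-door M→{Z}; (iii) {M} blocks every back-door {Z}→V. Front-door holds.
P(V|do(M)) = Σ_{Z} P(Z|M) Σ_{M'} P(V|Z,M')P(M').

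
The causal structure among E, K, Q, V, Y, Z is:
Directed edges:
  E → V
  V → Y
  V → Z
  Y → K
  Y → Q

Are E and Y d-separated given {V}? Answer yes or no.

Yes — E ⊥ Y | {V}.

Bayes-Ball from E | {V} reaches ∅.
Y ∉ reach(E|{V}) ⇒ E ⊥ Y | {V}.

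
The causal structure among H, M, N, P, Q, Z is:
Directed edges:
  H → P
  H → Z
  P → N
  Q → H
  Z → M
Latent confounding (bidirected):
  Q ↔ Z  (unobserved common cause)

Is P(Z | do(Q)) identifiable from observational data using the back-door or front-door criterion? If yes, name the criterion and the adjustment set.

P(Z|do(Q)): frontdoor, adjust for {H}.

desc(Q)\{Q}={H,M,N,P,Z}; candidates ⊆ {—}.
Q↔Z: latent back-door arc(s) into Q.
size 0: {}; under {} Q still reaches {M,Z} ∋ Z.
Q↔Z cannot be blocked by any observed set — no back-door set.
{H}: (i) intercepts every directed Q→Z path; (ii) no back-door Q→{H}; (iii) {Q} blocks every back-door {H}→Z. Front-door holds.
P(Z|do(Q)) = Σ_{H} P(H|Q) Σ_{Q'} P(Z|H,Q')P(Q').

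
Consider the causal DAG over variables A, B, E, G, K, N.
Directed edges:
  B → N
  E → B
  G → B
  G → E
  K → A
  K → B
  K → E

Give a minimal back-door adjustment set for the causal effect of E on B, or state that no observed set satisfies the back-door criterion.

desc(E)\{E}={B,N}; candidates ⊆ {A,G,K}.
size 0: {}; under {} E still reaches {A,B,G,K,N} ∋ B.
size 1: {A}, {G}, {K}; under {A} E still reaches {B,G,K,N} ∋ B.
{G,K}: E⊥B given {G,K} in G with E→· removed — back-door holds.

E→B: minimal back-door set {G, K}.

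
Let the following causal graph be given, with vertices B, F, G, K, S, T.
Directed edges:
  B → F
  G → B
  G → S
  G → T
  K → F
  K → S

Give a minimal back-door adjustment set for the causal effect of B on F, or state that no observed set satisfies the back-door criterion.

B→F: minimal back-door set ∅.

desc(B)\{B}={F}; candidates ⊆ {G,K,S,T}.
∅: B⊥F given ∅ in G with B→· removed — back-door holds.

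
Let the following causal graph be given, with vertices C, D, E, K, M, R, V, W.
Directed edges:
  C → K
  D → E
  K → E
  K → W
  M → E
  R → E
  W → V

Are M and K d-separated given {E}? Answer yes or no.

Bayes-Ball from M | {E} reaches {C,D,K,R,V,W}.
K ∈ reach(M|{E}) ⇒ M ⊥̸ K | {E}.

No — M and K are d-connected given {E}.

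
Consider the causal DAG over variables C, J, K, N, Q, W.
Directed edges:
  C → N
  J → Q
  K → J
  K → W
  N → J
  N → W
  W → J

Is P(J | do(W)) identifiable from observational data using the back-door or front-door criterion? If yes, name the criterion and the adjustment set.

P(J|do(W)): backdoor, adjust for {K, N}.

desc(W)\{W}={J,Q}; candidates ⊆ {C,K,N}.
size 0: {}; under {} W still reaches {C,J,K,N,Q} ∋ J.
size 1: {C}, {K}, {N}; under {C} W still reaches {J,K,N,Q} ∋ J.
{K,N}: W⊥J given {K,N} in G with W→· removed — back-door holds.
P(J|do(W)) = Σ_{K,N} P(J|W,K,N)·P(K,N).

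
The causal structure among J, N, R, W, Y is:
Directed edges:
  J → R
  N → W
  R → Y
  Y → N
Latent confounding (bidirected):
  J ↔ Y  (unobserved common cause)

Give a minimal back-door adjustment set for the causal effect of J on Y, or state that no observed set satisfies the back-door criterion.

desc(J)\{J}={N,R,W,Y}; candidates ⊆ {—}.
J↔Y: latent back-door arc(s) into J.
size 0: {}; under {} J still reaches {N,W,Y} ∋ Y.
J↔Y cannot be blocked by any observed set — no back-door set.

J→Y: no observed back-door set.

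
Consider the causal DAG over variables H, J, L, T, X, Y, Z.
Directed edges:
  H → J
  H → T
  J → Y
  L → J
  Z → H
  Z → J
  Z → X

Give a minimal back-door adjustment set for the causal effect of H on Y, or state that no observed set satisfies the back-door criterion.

desc(H)\{H}={J,T,Y}; candidates ⊆ {L,X,Z}.
size 0: {}; under {} H still reaches {J,X,Y,Z} ∋ Y.
{Z}: H⊥Y given {Z} in G with H→· removed — back-door holds.

H→Y: minimal back-door set {Z}.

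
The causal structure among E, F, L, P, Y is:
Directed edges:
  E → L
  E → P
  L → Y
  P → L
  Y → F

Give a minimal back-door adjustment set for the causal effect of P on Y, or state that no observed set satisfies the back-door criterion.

P→Y: minimal back-door set {E}.

desc(P)\{P}={F,L,Y}; candidates ⊆ {E}.
size 0: {}; under {} P still reaches {E,F,L,Y} ∋ Y.
{E}: P⊥Y given {E} in G with P→· removed — back-door holds.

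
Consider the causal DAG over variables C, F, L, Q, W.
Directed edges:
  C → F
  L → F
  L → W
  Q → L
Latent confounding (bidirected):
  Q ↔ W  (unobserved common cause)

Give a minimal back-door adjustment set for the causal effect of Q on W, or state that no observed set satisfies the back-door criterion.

Q→W: no observed back-door set.

desc(Q)\{Q}={F,L,W}; candidates ⊆ {C}.
Q↔W: latent back-door arc(s) into Q.
size 0: {}; under {} Q still reaches {W} ∋ W.
size 1: {C}; under {C} Q still reaches {W} ∋ W.
Q↔W cannot be blocked by any observed set — no back-door set.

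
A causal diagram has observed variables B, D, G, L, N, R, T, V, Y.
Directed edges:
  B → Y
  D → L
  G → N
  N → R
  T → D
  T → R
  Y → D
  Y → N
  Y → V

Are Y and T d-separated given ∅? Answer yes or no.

Bayes-Ball from Y | ∅ reaches {B,D,L,N,R,V}.
T ∉ reach(Y|∅) ⇒ Y ⊥ T | ∅.

Yes — Y ⊥ T | ∅.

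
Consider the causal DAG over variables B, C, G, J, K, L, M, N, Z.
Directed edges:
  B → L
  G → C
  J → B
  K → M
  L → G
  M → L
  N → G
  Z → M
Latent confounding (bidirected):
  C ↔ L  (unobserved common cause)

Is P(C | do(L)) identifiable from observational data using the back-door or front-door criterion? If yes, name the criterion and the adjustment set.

desc(L)\{L}={C,G}; candidates ⊆ {B,J,K,M,N,Z}.
L↔C: latent back-door arc(s) into L.
size 0: {}; under {} L still reaches {B,C,J,K,M,Z} ∋ C.
size 1: {B}, {J}, {K} …(+3); under {B} L still reaches {C,K,M,Z} ∋ C.
size 2: {B,J}, {B,K}, {B,M} …(+12); under {B,J} L still reaches {C,K,M,Z} ∋ C.
L↔C cannot be blocked by any observed set — no back-door set.
{G}: (i) intercepts every directed L→C path; (ii) no back-door L→{G}; (iii) {L} blocks every back-door {G}→C. Front-door holds.
P(C|do(L)) = Σ_{G} P(G|L) Σ_{L'} P(C|G,L')P(L').

P(C|do(L)): frontdoor, adjust for {G}.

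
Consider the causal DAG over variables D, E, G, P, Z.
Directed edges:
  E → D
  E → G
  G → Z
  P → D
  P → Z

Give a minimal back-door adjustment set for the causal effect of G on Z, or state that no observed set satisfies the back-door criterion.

G→Z: minimal back-door set ∅.

desc(G)\{G}={Z}; candidates ⊆ {D,E,P}.
∅: G⊥Z given ∅ in G with G→· removed — back-door holds.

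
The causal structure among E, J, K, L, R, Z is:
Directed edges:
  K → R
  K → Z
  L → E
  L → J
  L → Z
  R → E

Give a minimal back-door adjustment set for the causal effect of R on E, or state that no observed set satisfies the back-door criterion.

R→E: minimal back-door set ∅.

desc(R)\{R}={E}; candidates ⊆ {J,K,L,Z}.
∅: R⊥E given ∅ in G with R→· removed — back-door holds.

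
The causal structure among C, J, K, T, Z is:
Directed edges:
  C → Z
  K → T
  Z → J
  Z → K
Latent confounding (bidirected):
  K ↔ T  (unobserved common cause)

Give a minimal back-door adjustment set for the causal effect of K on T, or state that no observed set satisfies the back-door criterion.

desc(K)\{K}={T}; candidates ⊆ {C,J,Z}.
K↔T: latent back-door arc(s) into K.
size 0: {}; under {} K still reaches {C,J,T,Z} ∋ T.
size 1: {C}, {J}, {Z}; under {C} K still reaches {J,T,Z} ∋ T.
size 2: {C,J}, {C,Z}, {J,Z}; under {C,J} K still reaches {T,Z} ∋ T.
K↔T cannot be blocked by any observed set — no back-door set.

K→T: no observed back-door set.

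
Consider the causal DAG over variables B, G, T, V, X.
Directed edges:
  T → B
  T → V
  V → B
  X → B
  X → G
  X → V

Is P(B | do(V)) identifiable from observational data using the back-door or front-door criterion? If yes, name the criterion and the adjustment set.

desc(V)\{V}={B}; candidates ⊆ {G,T,X}.
size 0: {}; under {} V still reaches {B,G,T,X} ∋ B.
size 1: {G}, {T}, {X}; under {G} V still reaches {B,T,X} ∋ B.
{T,X}: V⊥B given {T,X} in G with V→· removed — back-door holds.
P(B|do(V)) = Σ_{T,X} P(B|V,T,X)·P(T,X).

P(B|do(V)): backdoor, adjust for {T, X}.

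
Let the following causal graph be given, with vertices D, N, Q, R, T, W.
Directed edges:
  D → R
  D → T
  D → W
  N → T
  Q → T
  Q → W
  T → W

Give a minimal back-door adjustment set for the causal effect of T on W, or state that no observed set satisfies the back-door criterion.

desc(T)\{T}={W}; candidates ⊆ {D,N,Q,R}.
size 0: {}; under {} T still reaches {D,N,Q,R,W} ∋ W.
size 1: {D}, {N}, {Q} …(+1); under {D} T still reaches {N,Q,W} ∋ W.
{D,Q}: T⊥W given {D,Q} in G with T→· removed — back-door holds.

T→W: minimal back-door set {D, Q}.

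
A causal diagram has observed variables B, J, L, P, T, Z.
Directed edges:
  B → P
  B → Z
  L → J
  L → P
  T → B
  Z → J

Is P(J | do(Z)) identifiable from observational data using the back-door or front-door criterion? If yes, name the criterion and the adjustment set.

desc(Z)\{Z}={J}; candidates ⊆ {B,L,P,T}.
∅: Z⊥J given ∅ in G with Z→· removed — back-door holds.
P(J|do(Z)) = P(J|Z) — no adjustment needed.

P(J|do(Z)): backdoor, adjust for ∅.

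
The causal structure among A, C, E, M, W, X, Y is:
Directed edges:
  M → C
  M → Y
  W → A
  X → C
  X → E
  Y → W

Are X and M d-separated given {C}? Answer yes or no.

No — X and M are d-connected given {C}.

Bayes-Ball from X | {C} reaches {A,E,M,W,Y}.
M ∈ reach(X|{C}) ⇒ X ⊥̸ M | {C}.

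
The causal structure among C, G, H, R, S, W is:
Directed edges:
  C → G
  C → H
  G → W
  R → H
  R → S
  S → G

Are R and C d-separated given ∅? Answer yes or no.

Yes — R ⊥ C | ∅.

Bayes-Ball from R | ∅ reaches {G,H,S,W}.
C ∉ reach(R|∅) ⇒ R ⊥ C | ∅.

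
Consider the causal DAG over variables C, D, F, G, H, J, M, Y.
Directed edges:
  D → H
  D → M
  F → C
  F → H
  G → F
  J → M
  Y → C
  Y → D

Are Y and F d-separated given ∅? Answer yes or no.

Bayes-Ball from Y | ∅ reaches {C,D,H,M}.
F ∉ reach(Y|∅) ⇒ Y ⊥ F | ∅.

Yes — Y ⊥ F | ∅.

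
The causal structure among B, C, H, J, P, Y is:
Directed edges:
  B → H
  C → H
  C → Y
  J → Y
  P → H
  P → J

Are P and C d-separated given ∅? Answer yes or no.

Bayes-Ball from P | ∅ reaches {H,J,Y}.
C ∉ reach(P|∅) ⇒ P ⊥ C | ∅.

Yes — P ⊥ C | ∅.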